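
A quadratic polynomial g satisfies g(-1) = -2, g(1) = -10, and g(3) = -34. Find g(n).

Using the Lagrange interpolation formula with nodes -1, 1, 3:
  L_0(n) = (n - 1)(n - 3) / 8
  L_1(n) = (n + 1)(n - 3) / -4
  L_2(n) = (n + 1)(n - 1) / 8
Then g(n) = -2·L_0(n) - 10·L_1(n) - 34·L_2(n).
Expanding and collecting terms gives g(n) = -2n^2 - 4n - 4.
Check: g(1) = -10. ✓

g(n) = -2n^2 - 4n - 4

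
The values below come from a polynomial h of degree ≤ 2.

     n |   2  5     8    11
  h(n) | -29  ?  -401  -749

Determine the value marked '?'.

-161

The 3 known points determine the degree-2 polynomial uniquely.
Write h(n) = an^2 + bn + c. Substituting each data point gives a linear system:
  4a + 2b + c = -29
  64a + 8b + c = -401
  121a + 11b + c = -749
Solving the system yields a = -6, b = -2, c = -1.
So h(n) = -6n^2 - 2n - 1.
Then h(5) = -161.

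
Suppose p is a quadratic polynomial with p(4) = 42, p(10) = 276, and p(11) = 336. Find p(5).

Write p(n) = an^2 + bn + c. Substituting each data point gives a linear system:
  16a + 4b + c = 42
  100a + 10b + c = 276
  121a + 11b + c = 336
Solving the system yields a = 3, b = -3, c = 6.
So p(n) = 3n² - 3n + 6.
Then p(5) = 66.

66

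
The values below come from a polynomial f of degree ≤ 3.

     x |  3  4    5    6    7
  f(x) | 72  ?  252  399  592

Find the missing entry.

The 4 known points determine the degree-3 polynomial uniquely.
Write f(x) = ax^3 + bx^2 + cx + d. Substituting each data point gives a linear system:
  27a + 9b + 3c + d = 72
  125a + 25b + 5c + d = 252
  216a + 36b + 6c + d = 399
  343a + 49b + 7c + d = 592
Solving the system yields a = 1, b = 5, c = 1, d = -3.
So f(x) = x^3 + 5x^2 + x - 3.
Then f(4) = 145.

145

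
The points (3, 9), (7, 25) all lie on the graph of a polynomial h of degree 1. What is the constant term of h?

-3

Write h(n) = an + b. Substituting each data point gives a linear system:
  3a + b = 9
  7a + b = 25
Solving the system yields a = 4, b = -3.
So h(n) = 4n - 3.
The constant term is -3.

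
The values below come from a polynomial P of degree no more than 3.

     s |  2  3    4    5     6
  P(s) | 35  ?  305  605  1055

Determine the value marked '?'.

On equispaced nodes a degree-3 polynomial has vanishing fourth forward difference, so
  P(2) - 4·P(3) + 6·P(4) - 4·P(5) + P(6) = 0.
Substituting the known values and solving for P(3):
  -4·P(3) = -500
  P(3) = 125.

125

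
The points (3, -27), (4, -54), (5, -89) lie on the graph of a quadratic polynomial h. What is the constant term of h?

Write h(u) = au^2 + bu + c. Substituting each data point gives a linear system:
  9a + 3b + c = -27
  16a + 4b + c = -54
  25a + 5b + c = -89
Solving the system yields a = -4, b = 1, c = 6.
So h(u) = -4u^2 + u + 6.
The constant term is 6.

6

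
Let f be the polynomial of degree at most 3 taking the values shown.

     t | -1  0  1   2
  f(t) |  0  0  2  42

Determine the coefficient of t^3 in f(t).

Write f(t) = at^3 + bt^2 + ct + d. Substituting each data point gives a linear system:
  -a + b - c + d = 0
  d = 0
  a + b + c + d = 2
  8a + 4b + 2c + d = 42
Solving the system yields a = 6, b = 1, c = -5, d = 0.
So f(t) = 6t³ + t² - 5t.
The leading coefficient is 6.

6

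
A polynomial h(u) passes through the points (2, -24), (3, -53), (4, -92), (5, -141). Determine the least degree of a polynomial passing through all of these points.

2

Forward differences of the values at u = 2, 3, 4, 5:
  h  : -24  -53  -92  -141
  Δ  : -29  -39  -49
  Δ^2: -10  -10
  Δ^3: 0
The second differences are constant (-10) and nonzero, while all higher differences vanish, so the minimal degree is 2.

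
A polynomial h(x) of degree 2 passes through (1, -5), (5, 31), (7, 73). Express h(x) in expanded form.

Write h(x) = ax^2 + bx + c. Substituting each data point gives a linear system:
  a + b + c = -5
  25a + 5b + c = 31
  49a + 7b + c = 73
Solving the system yields a = 2, b = -3, c = -4.
So h(x) = 2x^2 - 3x - 4.
Check: h(1) = -5. ✓

h(x) = 2x^2 - 3x - 4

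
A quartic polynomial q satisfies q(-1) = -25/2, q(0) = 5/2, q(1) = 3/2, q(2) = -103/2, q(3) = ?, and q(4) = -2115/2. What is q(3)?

The 5 known points determine the degree-4 polynomial uniquely.
Write q(n) = an^4 + bn^3 + cn^2 + dn + e. Substituting each data point gives a linear system:
  a - b + c - d + e = -25/2
  e = 5/2
  a + b + c + d + e = 3/2
  16a + 8b + 4c + 2d + e = -103/2
  256a + 64b + 16c + 4d + e = -2115/2
Solving the system yields a = -5, b = 4, c = -3, d = 3, e = 5/2.
So q(n) = -5n^4 + 4n^3 - 3n^2 + 3n + 5/2.
Then q(3) = -625/2.

-625/2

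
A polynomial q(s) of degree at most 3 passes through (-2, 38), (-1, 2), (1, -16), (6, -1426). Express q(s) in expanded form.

Write q(s) = as^3 + bs^2 + cs + d. Substituting each data point gives a linear system:
  -8a + 4b - 2c + d = 38
  -a + b - c + d = 2
  a + b + c + d = -16
  216a + 36b + 6c + d = -1426
Solving the system yields a = -6, b = -3, c = -3, d = -4.
So q(s) = -6s^3 - 3s^2 - 3s - 4.
Check: q(6) = -1426. ✓

q(s) = -6s^3 - 3s^2 - 3s - 4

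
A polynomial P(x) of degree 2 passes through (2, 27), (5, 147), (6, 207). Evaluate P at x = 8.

357

Write P(x) = ax^2 + bx + c. Substituting each data point gives a linear system:
  4a + 2b + c = 27
  25a + 5b + c = 147
  36a + 6b + c = 207
Solving the system yields a = 5, b = 5, c = -3.
So P(x) = 5x^2 + 5x - 3.
Then P(8) = 357.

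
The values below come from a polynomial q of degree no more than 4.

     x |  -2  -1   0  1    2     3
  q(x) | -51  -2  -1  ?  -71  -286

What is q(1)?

-12

The 5 known points determine the degree-4 polynomial uniquely.
Write q(x) = ax^4 + bx^3 + cx^2 + dx + e. Substituting each data point gives a linear system:
  16a - 8b + 4c - 2d + e = -51
  a - b + c - d + e = -2
  e = -1
  16a + 8b + 4c + 2d + e = -71
  81a + 27b + 9c + 3d + e = -286
Solving the system yields a = -3, b = 0, c = -3, d = -5, e = -1.
So q(x) = -3x^4 - 3x^2 - 5x - 1.
Then q(1) = -12.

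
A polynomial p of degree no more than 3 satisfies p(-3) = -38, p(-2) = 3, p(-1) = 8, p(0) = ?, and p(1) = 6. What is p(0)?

1

The 4 known points determine the degree-3 polynomial uniquely.
Write p(t) = at^3 + bt^2 + ct + d. Substituting each data point gives a linear system:
  -27a + 9b - 3c + d = -38
  -8a + 4b - 2c + d = 3
  -a + b - c + d = 8
  a + b + c + d = 6
Solving the system yields a = 4, b = 6, c = -5, d = 1.
So p(t) = 4t³ + 6t² - 5t + 1.
Then p(0) = 1.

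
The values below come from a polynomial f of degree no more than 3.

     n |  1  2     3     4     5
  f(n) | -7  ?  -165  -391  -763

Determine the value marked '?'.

-49

The 4 known points determine the degree-3 polynomial uniquely.
Write f(n) = an^3 + bn^2 + cn + d. Substituting each data point gives a linear system:
  a + b + c + d = -7
  27a + 9b + 3c + d = -165
  64a + 16b + 4c + d = -391
  125a + 25b + 5c + d = -763
Solving the system yields a = -6, b = -1, c = 3, d = -3.
So f(n) = -6n^3 - n^2 + 3n - 3.
Then f(2) = -49.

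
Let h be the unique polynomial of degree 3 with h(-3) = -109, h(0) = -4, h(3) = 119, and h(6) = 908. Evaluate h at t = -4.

Forward differences of the values at t = -3, 0, 3, 6:
  h  : -109  -4  119  908
  Δ  : 105  123  789
  Δ^2: 18  666
  Δ^3: 648
The third differences are constant, confirming degree 3.
Interpolating (Newton forward form) and evaluating at t = -4 gives h(-4) = -252.

-252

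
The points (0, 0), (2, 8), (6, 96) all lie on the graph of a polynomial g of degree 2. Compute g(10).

280

Write g(s) = as^2 + bs + c. Substituting each data point gives a linear system:
  c = 0
  4a + 2b + c = 8
  36a + 6b + c = 96
Solving the system yields a = 3, b = -2, c = 0.
So g(s) = 3s² - 2s.
Then g(10) = 280.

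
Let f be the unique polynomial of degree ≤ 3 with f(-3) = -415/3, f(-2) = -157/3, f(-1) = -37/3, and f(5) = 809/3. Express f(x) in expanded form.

f(x) = 3x^3 - 5x^2 + 4x - 1/3

Using the Lagrange interpolation formula with nodes -3, -2, -1, 5:
  L_0(x) = (x + 2)(x + 1)(x - 5) / -16
  L_1(x) = (x + 3)(x + 1)(x - 5) / 7
  L_2(x) = (x + 3)(x + 2)(x - 5) / -12
  L_3(x) = (x + 3)(x + 2)(x + 1) / 336
Then f(x) = -415/3·L_0(x) - 157/3·L_1(x) - 37/3·L_2(x) + 809/3·L_3(x).
Expanding and collecting terms gives f(x) = 3x^3 - 5x^2 + 4x - 1/3.
Check: f(5) = 809/3. ✓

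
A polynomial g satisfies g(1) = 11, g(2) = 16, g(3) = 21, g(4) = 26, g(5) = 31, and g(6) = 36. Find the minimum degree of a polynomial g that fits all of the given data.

1

Forward differences of the values at u = 1, 2, 3, 4, 5, 6:
  g  : 11  16  21  26  31  36
  Δ  : 5  5  5  5  5
  Δ^2: 0  0  0  0
  Δ^3: 0  0  0
  Δ^4: 0  0
  Δ^5: 0
The first differences are constant (5) and nonzero, while all higher differences vanish, so the minimal degree is 1.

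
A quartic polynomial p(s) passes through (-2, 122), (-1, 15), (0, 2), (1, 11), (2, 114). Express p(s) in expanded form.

p(s) = 6s^4 + 5s^2 - 2s + 2

Write p(s) = as^4 + bs^3 + cs^2 + ds + e. Substituting each data point gives a linear system:
  16a - 8b + 4c - 2d + e = 122
  a - b + c - d + e = 15
  e = 2
  a + b + c + d + e = 11
  16a + 8b + 4c + 2d + e = 114
Solving the system yields a = 6, b = 0, c = 5, d = -2, e = 2.
So p(s) = 6s^4 + 5s^2 - 2s + 2.
Check: p(1) = 11. ✓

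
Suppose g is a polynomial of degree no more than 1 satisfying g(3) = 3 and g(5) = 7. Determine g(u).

Using the Lagrange interpolation formula with nodes 3, 5:
  L_0(u) = (u - 5) / -2
  L_1(u) = (u - 3) / 2
Then g(u) = 3·L_0(u) + 7·L_1(u).
Expanding and collecting terms gives g(u) = 2u - 3.
Check: g(3) = 3. ✓

g(u) = 2u - 3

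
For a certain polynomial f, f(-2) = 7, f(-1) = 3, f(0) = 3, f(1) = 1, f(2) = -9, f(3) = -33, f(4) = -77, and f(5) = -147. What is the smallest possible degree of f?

Forward differences of the values at n = -2, -1, 0, 1, 2, 3, 4, 5:
  f  : 7  3  3  1  -9  -33  -77  -147
  Δ  : -4  0  -2  -10  -24  -44  -70
  Δ^2: 4  -2  -8  -14  -20  -26
  Δ^3: -6  -6  -6  -6  -6
  Δ^4: 0  0  0  0
  Δ^5: 0  0  0
  Δ^6: 0  0
  Δ^7: 0
The third differences are constant (-6) and nonzero, while all higher differences vanish, so the minimal degree is 3.

3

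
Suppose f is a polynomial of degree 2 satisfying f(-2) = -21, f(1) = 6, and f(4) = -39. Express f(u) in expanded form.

f(u) = -4u^2 + 5u + 5

Write f(u) = au^2 + bu + c. Substituting each data point gives a linear system:
  4a - 2b + c = -21
  a + b + c = 6
  16a + 4b + c = -39
Solving the system yields a = -4, b = 5, c = 5.
So f(u) = -4u^2 + 5u + 5.
Check: f(4) = -39. ✓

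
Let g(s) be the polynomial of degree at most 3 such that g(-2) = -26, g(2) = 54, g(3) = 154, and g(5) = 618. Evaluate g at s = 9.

3274

Using the Lagrange interpolation formula with nodes -2, 2, 3, 5:
  L_0(s) = (s - 2)(s - 3)(s - 5) / -140
  L_1(s) = (s + 2)(s - 3)(s - 5) / 12
  L_2(s) = (s + 2)(s - 2)(s - 5) / -10
  L_3(s) = (s + 2)(s - 2)(s - 3) / 42
Then g(s) = -26·L_0(s) + 54·L_1(s) + 154·L_2(s) + 618·L_3(s).
Expanding and collecting terms gives g(s) = 4s^3 + 4s^2 + 4s - 2.
Evaluating at s = 9: g(9) = 3274.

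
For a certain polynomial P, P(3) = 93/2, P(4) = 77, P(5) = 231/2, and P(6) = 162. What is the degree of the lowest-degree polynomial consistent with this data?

Forward differences of the values at t = 3, 4, 5, 6:
  P  : 93/2  77  231/2  162
  Δ  : 61/2  77/2  93/2
  Δ^2: 8  8
  Δ^3: 0
The second differences are constant (8) and nonzero, while all higher differences vanish, so the minimal degree is 2.

2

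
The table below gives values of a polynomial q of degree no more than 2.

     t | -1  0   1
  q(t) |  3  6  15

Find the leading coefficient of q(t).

3

Write q(t) = at^2 + bt + c. Substituting each data point gives a linear system:
  a - b + c = 3
  c = 6
  a + b + c = 15
Solving the system yields a = 3, b = 6, c = 6.
So q(t) = 3t² + 6t + 6.
The leading coefficient is 3.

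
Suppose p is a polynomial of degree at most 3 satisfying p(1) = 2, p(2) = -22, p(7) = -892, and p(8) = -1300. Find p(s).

p(s) = -2s^3 - 5s^2 + 5s + 4

Using the Lagrange interpolation formula with nodes 1, 2, 7, 8:
  L_0(s) = (s - 2)(s - 7)(s - 8) / -42
  L_1(s) = (s - 1)(s - 7)(s - 8) / 30
  L_2(s) = (s - 1)(s - 2)(s - 8) / -30
  L_3(s) = (s - 1)(s - 2)(s - 7) / 42
Then p(s) = 2·L_0(s) - 22·L_1(s) - 892·L_2(s) - 1300·L_3(s).
Expanding and collecting terms gives p(s) = -2s^3 - 5s^2 + 5s + 4.
Check: p(2) = -22. ✓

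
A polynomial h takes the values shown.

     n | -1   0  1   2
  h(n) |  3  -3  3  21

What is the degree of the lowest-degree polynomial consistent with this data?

2

Forward differences of the values at n = -1, 0, 1, 2:
  h  : 3  -3  3  21
  Δ  : -6  6  18
  Δ^2: 12  12
  Δ^3: 0
The second differences are constant (12) and nonzero, while all higher differences vanish, so the minimal degree is 2.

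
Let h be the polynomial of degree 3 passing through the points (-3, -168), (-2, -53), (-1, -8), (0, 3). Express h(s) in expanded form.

h(s) = 6s^3 + s^2 + 6s + 3

Write h(s) = as^3 + bs^2 + cs + d. Substituting each data point gives a linear system:
  -27a + 9b - 3c + d = -168
  -8a + 4b - 2c + d = -53
  -a + b - c + d = -8
  d = 3
Solving the system yields a = 6, b = 1, c = 6, d = 3.
So h(s) = 6s³ + s² + 6s + 3.
Check: h(-2) = -53. ✓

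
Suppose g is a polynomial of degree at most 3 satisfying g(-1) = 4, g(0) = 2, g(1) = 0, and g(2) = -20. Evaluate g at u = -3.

Using the Lagrange interpolation formula with nodes -1, 0, 1, 2:
  L_0(u) = u(u - 1)(u - 2) / -6
  L_1(u) = (u + 1)(u - 1)(u - 2) / 2
  L_2(u) = (u + 1)u(u - 2) / -2
  L_3(u) = (u + 1)u(u - 1) / 6
Then g(u) = 4·L_0(u) + 2·L_1(u) + 0·L_2(u) - 20·L_3(u).
Expanding and collecting terms gives g(u) = -3u^3 + u + 2.
Evaluating at u = -3: g(-3) = 80.

80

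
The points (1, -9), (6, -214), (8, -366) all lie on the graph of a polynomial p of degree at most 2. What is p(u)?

p(u) = -5u^2 - 6u + 2

Write p(u) = au^2 + bu + c. Substituting each data point gives a linear system:
  a + b + c = -9
  36a + 6b + c = -214
  64a + 8b + c = -366
Solving the system yields a = -5, b = -6, c = 2.
So p(u) = -5u² - 6u + 2.
Check: p(1) = -9. ✓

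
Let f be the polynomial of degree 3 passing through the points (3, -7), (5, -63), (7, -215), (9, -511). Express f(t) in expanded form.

f(t) = -t^3 + 3t^2 - 3t + 2

Write f(t) = at^3 + bt^2 + ct + d. Substituting each data point gives a linear system:
  27a + 9b + 3c + d = -7
  125a + 25b + 5c + d = -63
  343a + 49b + 7c + d = -215
  729a + 81b + 9c + d = -511
Solving the system yields a = -1, b = 3, c = -3, d = 2.
So f(t) = -t^3 + 3t^2 - 3t + 2.
Check: f(9) = -511. ✓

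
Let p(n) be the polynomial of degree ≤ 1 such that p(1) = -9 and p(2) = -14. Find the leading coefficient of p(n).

-5

Write p(n) = an + b. Substituting each data point gives a linear system:
  a + b = -9
  2a + b = -14
Solving the system yields a = -5, b = -4.
So p(n) = -5n - 4.
The leading coefficient is -5.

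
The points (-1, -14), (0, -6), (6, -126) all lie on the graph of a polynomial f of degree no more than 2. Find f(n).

f(n) = -4n^2 + 4n - 6

Write f(n) = an^2 + bn + c. Substituting each data point gives a linear system:
  a - b + c = -14
  c = -6
  36a + 6b + c = -126
Solving the system yields a = -4, b = 4, c = -6.
So f(n) = -4n^2 + 4n - 6.
Check: f(0) = -6. ✓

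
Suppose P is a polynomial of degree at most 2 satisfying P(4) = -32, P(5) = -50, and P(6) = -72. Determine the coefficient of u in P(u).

Write P(u) = au^2 + bu + c. Substituting each data point gives a linear system:
  16a + 4b + c = -32
  25a + 5b + c = -50
  36a + 6b + c = -72
Solving the system yields a = -2, b = 0, c = 0.
So P(u) = -2u^2.
The coefficient of u is 0.

0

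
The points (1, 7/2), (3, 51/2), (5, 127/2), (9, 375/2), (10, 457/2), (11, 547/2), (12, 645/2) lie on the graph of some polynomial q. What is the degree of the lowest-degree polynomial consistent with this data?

2

Divided differences on the nodes 1, 3, 5, 9, 10, 11, 12:
  order 0: 7/2  51/2  127/2  375/2  457/2  547/2  645/2
  order 1: 11  19  31  41  45  49
  order 2: 2  2  2  2  2
  order 3: 0  0  0  0
  order 4: 0  0  0
  order 5: 0  0
  order 6: 0
The order-2 divided differences are all 2 (nonzero) and every higher order vanishes, so the data lies on a polynomial of degree exactly 2.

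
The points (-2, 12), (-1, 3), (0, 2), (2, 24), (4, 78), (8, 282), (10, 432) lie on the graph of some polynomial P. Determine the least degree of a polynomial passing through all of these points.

2

Divided differences on the nodes -2, -1, 0, 2, 4, 8, 10:
  order 0: 12  3  2  24  78  282  432
  order 1: -9  -1  11  27  51  75
  order 2: 4  4  4  4  4
  order 3: 0  0  0  0
  order 4: 0  0  0
  order 5: 0  0
  order 6: 0
The order-2 divided differences are all 4 (nonzero) and every higher order vanishes, so the data lies on a polynomial of degree exactly 2.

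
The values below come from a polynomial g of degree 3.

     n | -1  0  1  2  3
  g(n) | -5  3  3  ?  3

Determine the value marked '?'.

1

On equispaced nodes a degree-3 polynomial has vanishing fourth forward difference, so
  g(-1) - 4·g(0) + 6·g(1) - 4·g(2) + g(3) = 0.
Substituting the known values and solving for g(2):
  -4·g(2) = -4
  g(2) = 1.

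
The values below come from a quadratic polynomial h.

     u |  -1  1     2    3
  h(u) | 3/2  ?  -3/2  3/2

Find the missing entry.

-5/2

The 3 known points determine the degree-2 polynomial uniquely.
Write h(u) = au^2 + bu + c. Substituting each data point gives a linear system:
  a - b + c = 3/2
  4a + 2b + c = -3/2
  9a + 3b + c = 3/2
Solving the system yields a = 1, b = -2, c = -3/2.
So h(u) = u² - 2u - 3/2.
Then h(1) = -5/2.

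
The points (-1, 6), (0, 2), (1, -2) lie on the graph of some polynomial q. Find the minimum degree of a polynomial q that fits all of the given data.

1

Forward differences of the values at s = -1, 0, 1:
  q  : 6  2  -2
  Δ  : -4  -4
  Δ^2: 0
The first differences are constant (-4) and nonzero, while all higher differences vanish, so the minimal degree is 1.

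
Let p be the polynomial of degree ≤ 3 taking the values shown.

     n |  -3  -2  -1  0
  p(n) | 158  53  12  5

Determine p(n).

Write p(n) = an^3 + bn^2 + cn + d. Substituting each data point gives a linear system:
  -27a + 9b - 3c + d = 158
  -8a + 4b - 2c + d = 53
  -a + b - c + d = 12
  d = 5
Solving the system yields a = -5, b = 2, c = 0, d = 5.
So p(n) = -5n^3 + 2n^2 + 5.
Check: p(0) = 5. ✓

p(n) = -5n^3 + 2n^2 + 5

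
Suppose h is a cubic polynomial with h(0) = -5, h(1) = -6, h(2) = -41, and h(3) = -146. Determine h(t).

Write h(t) = at^3 + bt^2 + ct + d. Substituting each data point gives a linear system:
  d = -5
  a + b + c + d = -6
  8a + 4b + 2c + d = -41
  27a + 9b + 3c + d = -146
Solving the system yields a = -6, b = 1, c = 4, d = -5.
So h(t) = -6t^3 + t^2 + 4t - 5.
Check: h(3) = -146. ✓

h(t) = -6t^3 + t^2 + 4t - 5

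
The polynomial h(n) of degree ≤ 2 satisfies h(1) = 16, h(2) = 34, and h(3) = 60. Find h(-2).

Write h(n) = an^2 + bn + c. Substituting each data point gives a linear system:
  a + b + c = 16
  4a + 2b + c = 34
  9a + 3b + c = 60
Solving the system yields a = 4, b = 6, c = 6.
So h(n) = 4n^2 + 6n + 6.
Then h(-2) = 10.

10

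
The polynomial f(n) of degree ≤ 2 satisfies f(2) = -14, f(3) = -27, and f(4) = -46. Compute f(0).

Using the Lagrange interpolation formula with nodes 2, 3, 4:
  L_0(n) = (n - 3)(n - 4) / 2
  L_1(n) = (n - 2)(n - 4) / -1
  L_2(n) = (n - 2)(n - 3) / 2
Then f(n) = -14·L_0(n) - 27·L_1(n) - 46·L_2(n).
Expanding and collecting terms gives f(n) = -3n^2 + 2n - 6.
Evaluating at n = 0: f(0) = -6.

-6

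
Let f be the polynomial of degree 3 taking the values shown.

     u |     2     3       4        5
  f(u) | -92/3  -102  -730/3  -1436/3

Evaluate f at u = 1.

-16/3

Write f(u) = au^3 + bu^2 + cu + d. Substituting each data point gives a linear system:
  8a + 4b + 2c + d = -92/3
  27a + 9b + 3c + d = -102
  64a + 16b + 4c + d = -730/3
  125a + 25b + 5c + d = -1436/3
Solving the system yields a = -4, b = 1, c = -1/3, d = -2.
So f(u) = -4u^3 + u^2 - (1/3)u - 2.
Then f(1) = -16/3.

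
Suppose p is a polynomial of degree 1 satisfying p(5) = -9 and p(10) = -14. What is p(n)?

p(n) = -n - 4

Write p(n) = an + b. Substituting each data point gives a linear system:
  5a + b = -9
  10a + b = -14
Solving the system yields a = -1, b = -4.
So p(n) = -n - 4.
Check: p(5) = -9. ✓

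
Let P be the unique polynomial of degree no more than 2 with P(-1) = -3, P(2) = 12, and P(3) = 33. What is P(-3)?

27

Write P(t) = at^2 + bt + c. Substituting each data point gives a linear system:
  a - b + c = -3
  4a + 2b + c = 12
  9a + 3b + c = 33
Solving the system yields a = 4, b = 1, c = -6.
So P(t) = 4t² + t - 6.
Then P(-3) = 27.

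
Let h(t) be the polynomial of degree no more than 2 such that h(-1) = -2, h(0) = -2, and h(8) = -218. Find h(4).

Write h(t) = at^2 + bt + c. Substituting each data point gives a linear system:
  a - b + c = -2
  c = -2
  64a + 8b + c = -218
Solving the system yields a = -3, b = -3, c = -2.
So h(t) = -3t^2 - 3t - 2.
Then h(4) = -62.

-62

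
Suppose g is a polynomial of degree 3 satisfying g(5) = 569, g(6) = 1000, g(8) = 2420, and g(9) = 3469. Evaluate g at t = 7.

Using the Lagrange interpolation formula with nodes 5, 6, 8, 9:
  L_0(t) = (t - 6)(t - 8)(t - 9) / -12
  L_1(t) = (t - 5)(t - 8)(t - 9) / 6
  L_2(t) = (t - 5)(t - 6)(t - 9) / -6
  L_3(t) = (t - 5)(t - 6)(t - 8) / 12
Then g(t) = 569·L_0(t) + 1000·L_1(t) + 2420·L_2(t) + 3469·L_3(t).
Expanding and collecting terms gives g(t) = 5t³ - 2t² - 2t + 4.
Evaluating at t = 7: g(7) = 1607.

1607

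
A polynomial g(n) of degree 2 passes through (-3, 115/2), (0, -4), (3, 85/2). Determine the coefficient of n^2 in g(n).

6

Write g(n) = an^2 + bn + c. Substituting each data point gives a linear system:
  9a - 3b + c = 115/2
  c = -4
  9a + 3b + c = 85/2
Solving the system yields a = 6, b = -5/2, c = -4.
So g(n) = 6n^2 - (5/2)n - 4.
The leading coefficient is 6.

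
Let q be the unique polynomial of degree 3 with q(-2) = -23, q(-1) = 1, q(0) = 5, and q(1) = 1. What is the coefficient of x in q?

Write q(x) = ax^3 + bx^2 + cx + d. Substituting each data point gives a linear system:
  -8a + 4b - 2c + d = -23
  -a + b - c + d = 1
  d = 5
  a + b + c + d = 1
Solving the system yields a = 2, b = -4, c = -2, d = 5.
So q(x) = 2x³ - 4x² - 2x + 5.
The coefficient of x is -2.

-2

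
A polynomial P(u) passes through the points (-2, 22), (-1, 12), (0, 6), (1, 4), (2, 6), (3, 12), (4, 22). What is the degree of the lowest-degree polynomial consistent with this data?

2

Forward differences of the values at u = -2, -1, 0, 1, 2, 3, 4:
  P  : 22  12  6  4  6  12  22
  Δ  : -10  -6  -2  2  6  10
  Δ^2: 4  4  4  4  4
  Δ^3: 0  0  0  0
  Δ^4: 0  0  0
  Δ^5: 0  0
  Δ^6: 0
The second differences are constant (4) and nonzero, while all higher differences vanish, so the minimal degree is 2.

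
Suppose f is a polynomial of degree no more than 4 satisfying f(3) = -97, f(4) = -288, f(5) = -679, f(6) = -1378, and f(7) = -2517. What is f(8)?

-4252

Forward differences of the values at x = 3, 4, 5, 6, 7:
  f  : -97  -288  -679  -1378  -2517
  Δ  : -191  -391  -699  -1139
  Δ^2: -200  -308  -440
  Δ^3: -108  -132
  Δ^4: -24
The fourth differences are constant, confirming degree 4.
Interpolating (Newton forward form) and evaluating at x = 8 gives f(8) = -4252.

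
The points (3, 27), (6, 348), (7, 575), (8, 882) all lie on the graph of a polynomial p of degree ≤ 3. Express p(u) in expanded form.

Write p(u) = au^3 + bu^2 + cu + d. Substituting each data point gives a linear system:
  27a + 9b + 3c + d = 27
  216a + 36b + 6c + d = 348
  343a + 49b + 7c + d = 575
  512a + 64b + 8c + d = 882
Solving the system yields a = 2, b = -2, c = -1, d = -6.
So p(u) = 2u³ - 2u² - u - 6.
Check: p(6) = 348. ✓

p(u) = 2u^3 - 2u^2 - u - 6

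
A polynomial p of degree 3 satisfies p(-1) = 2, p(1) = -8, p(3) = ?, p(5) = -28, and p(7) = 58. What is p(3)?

On equispaced nodes a degree-3 polynomial has vanishing fourth forward difference, so
  p(-1) - 4·p(1) + 6·p(3) - 4·p(5) + p(7) = 0.
Substituting the known values and solving for p(3):
  6·p(3) = -204
  p(3) = -34.

-34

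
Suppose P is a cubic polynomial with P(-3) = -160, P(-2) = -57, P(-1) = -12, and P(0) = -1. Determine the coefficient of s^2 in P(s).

Write P(s) = as^3 + bs^2 + cs + d. Substituting each data point gives a linear system:
  -27a + 9b - 3c + d = -160
  -8a + 4b - 2c + d = -57
  -a + b - c + d = -12
  d = -1
Solving the system yields a = 4, b = -5, c = 2, d = -1.
So P(s) = 4s³ - 5s² + 2s - 1.
The coefficient of s^2 is -5.

-5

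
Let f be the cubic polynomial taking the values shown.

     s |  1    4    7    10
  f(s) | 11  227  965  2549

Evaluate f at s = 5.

399

Forward differences of the values at s = 1, 4, 7, 10:
  f  : 11  227  965  2549
  Δ  : 216  738  1584
  Δ^2: 522  846
  Δ^3: 324
The third differences are constant, confirming degree 3.
Interpolating (Newton forward form) and evaluating at s = 5 gives f(5) = 399.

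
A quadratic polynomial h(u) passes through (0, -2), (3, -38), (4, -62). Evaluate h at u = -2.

-8

Using the Lagrange interpolation formula with nodes 0, 3, 4:
  L_0(u) = (u - 3)(u - 4) / 12
  L_1(u) = u(u - 4) / -3
  L_2(u) = u(u - 3) / 4
Then h(u) = -2·L_0(u) - 38·L_1(u) - 62·L_2(u).
Expanding and collecting terms gives h(u) = -3u^2 - 3u - 2.
Evaluating at u = -2: h(-2) = -8.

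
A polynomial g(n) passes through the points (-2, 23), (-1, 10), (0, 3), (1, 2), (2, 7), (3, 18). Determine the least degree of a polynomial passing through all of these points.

2

Forward differences of the values at n = -2, -1, 0, 1, 2, 3:
  g  : 23  10  3  2  7  18
  Δ  : -13  -7  -1  5  11
  Δ^2: 6  6  6  6
  Δ^3: 0  0  0
  Δ^4: 0  0
  Δ^5: 0
The second differences are constant (6) and nonzero, while all higher differences vanish, so the minimal degree is 2.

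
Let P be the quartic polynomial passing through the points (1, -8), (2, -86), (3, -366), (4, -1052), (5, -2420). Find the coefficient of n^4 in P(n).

-3

Write P(n) = an^4 + bn^3 + cn^2 + dn + e. Substituting each data point gives a linear system:
  a + b + c + d + e = -8
  16a + 8b + 4c + 2d + e = -86
  81a + 27b + 9c + 3d + e = -366
  256a + 64b + 16c + 4d + e = -1052
  625a + 125b + 25c + 5d + e = -2420
Solving the system yields a = -3, b = -4, c = -2, d = 1, e = 0.
So P(n) = -3n^4 - 4n^3 - 2n^2 + n.
The leading coefficient is -3.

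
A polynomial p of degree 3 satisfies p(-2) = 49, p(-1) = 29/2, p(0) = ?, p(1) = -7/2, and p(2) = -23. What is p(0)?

3

The 4 known points determine the degree-3 polynomial uniquely.
Write p(u) = au^3 + bu^2 + cu + d. Substituting each data point gives a linear system:
  -8a + 4b - 2c + d = 49
  -a + b - c + d = 29/2
  a + b + c + d = -7/2
  8a + 4b + 2c + d = -23
Solving the system yields a = -3, b = 5/2, c = -6, d = 3.
So p(u) = -3u³ + (5/2)u² - 6u + 3.
Then p(0) = 3.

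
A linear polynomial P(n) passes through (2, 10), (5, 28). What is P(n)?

P(n) = 6n - 2

Write P(n) = an + b. Substituting each data point gives a linear system:
  2a + b = 10
  5a + b = 28
Solving the system yields a = 6, b = -2.
So P(n) = 6n - 2.
Check: P(2) = 10. ✓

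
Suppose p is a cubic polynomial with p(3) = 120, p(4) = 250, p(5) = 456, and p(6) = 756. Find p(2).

Using the Lagrange interpolation formula with nodes 3, 4, 5, 6:
  L_0(t) = (t - 4)(t - 5)(t - 6) / -6
  L_1(t) = (t - 3)(t - 5)(t - 6) / 2
  L_2(t) = (t - 3)(t - 4)(t - 6) / -2
  L_3(t) = (t - 3)(t - 4)(t - 5) / 6
Then p(t) = 120·L_0(t) + 250·L_1(t) + 456·L_2(t) + 756·L_3(t).
Expanding and collecting terms gives p(t) = 3t^3 + 2t^2 + 5t + 6.
Evaluating at t = 2: p(2) = 48.

48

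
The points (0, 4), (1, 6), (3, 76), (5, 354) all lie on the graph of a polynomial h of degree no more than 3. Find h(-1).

Write h(t) = at^3 + bt^2 + ct + d. Substituting each data point gives a linear system:
  d = 4
  a + b + c + d = 6
  27a + 9b + 3c + d = 76
  125a + 25b + 5c + d = 354
Solving the system yields a = 3, b = -1, c = 0, d = 4.
So h(t) = 3t³ - t² + 4.
Then h(-1) = 0.

0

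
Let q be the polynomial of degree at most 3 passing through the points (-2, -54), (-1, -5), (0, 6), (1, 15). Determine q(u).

q(u) = 6u^3 - u^2 + 4u + 6

Write q(u) = au^3 + bu^2 + cu + d. Substituting each data point gives a linear system:
  -8a + 4b - 2c + d = -54
  -a + b - c + d = -5
  d = 6
  a + b + c + d = 15
Solving the system yields a = 6, b = -1, c = 4, d = 6.
So q(u) = 6u^3 - u^2 + 4u + 6.
Check: q(-1) = -5. ✓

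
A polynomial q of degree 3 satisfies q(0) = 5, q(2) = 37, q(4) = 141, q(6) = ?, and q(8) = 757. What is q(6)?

365

The 4 known points determine the degree-3 polynomial uniquely.
Write q(n) = an^3 + bn^2 + cn + d. Substituting each data point gives a linear system:
  d = 5
  8a + 4b + 2c + d = 37
  64a + 16b + 4c + d = 141
  512a + 64b + 8c + d = 757
Solving the system yields a = 1, b = 3, c = 6, d = 5.
So q(n) = n^3 + 3n^2 + 6n + 5.
Then q(6) = 365.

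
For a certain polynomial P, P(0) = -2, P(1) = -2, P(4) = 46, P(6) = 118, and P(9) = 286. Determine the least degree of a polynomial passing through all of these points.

2

Divided differences on the nodes 0, 1, 4, 6, 9:
  order 0: -2  -2  46  118  286
  order 1: 0  16  36  56
  order 2: 4  4  4
  order 3: 0  0
  order 4: 0
The order-2 divided differences are all 4 (nonzero) and every higher order vanishes, so the data lies on a polynomial of degree exactly 2.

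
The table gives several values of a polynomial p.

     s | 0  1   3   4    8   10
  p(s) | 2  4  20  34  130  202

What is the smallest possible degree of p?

Divided differences on the nodes 0, 1, 3, 4, 8, 10:
  order 0: 2  4  20  34  130  202
  order 1: 2  8  14  24  36
  order 2: 2  2  2  2
  order 3: 0  0  0
  order 4: 0  0
  order 5: 0
The order-2 divided differences are all 2 (nonzero) and every higher order vanishes, so the data lies on a polynomial of degree exactly 2.

2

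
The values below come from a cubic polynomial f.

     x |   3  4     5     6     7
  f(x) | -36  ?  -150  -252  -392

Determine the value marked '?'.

The 4 known points determine the degree-3 polynomial uniquely.
Write f(x) = ax^3 + bx^2 + cx + d. Substituting each data point gives a linear system:
  27a + 9b + 3c + d = -36
  125a + 25b + 5c + d = -150
  216a + 36b + 6c + d = -252
  343a + 49b + 7c + d = -392
Solving the system yields a = -1, b = -1, c = 0, d = 0.
So f(x) = -x^3 - x^2.
Then f(4) = -80.

-80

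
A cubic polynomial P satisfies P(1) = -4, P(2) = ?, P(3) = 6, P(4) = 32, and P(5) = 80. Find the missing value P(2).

The 4 known points determine the degree-3 polynomial uniquely.
Write P(t) = at^3 + bt^2 + ct + d. Substituting each data point gives a linear system:
  a + b + c + d = -4
  27a + 9b + 3c + d = 6
  64a + 16b + 4c + d = 32
  125a + 25b + 5c + d = 80
Solving the system yields a = 1, b = -1, c = -4, d = 0.
So P(t) = t^3 - t^2 - 4t.
Then P(2) = -4.

-4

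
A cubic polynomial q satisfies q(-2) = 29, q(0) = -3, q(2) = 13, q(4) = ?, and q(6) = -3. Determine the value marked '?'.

On equispaced nodes a degree-3 polynomial has vanishing fourth forward difference, so
  q(-2) - 4·q(0) + 6·q(2) - 4·q(4) + q(6) = 0.
Substituting the known values and solving for q(4):
  -4·q(4) = -116
  q(4) = 29.

29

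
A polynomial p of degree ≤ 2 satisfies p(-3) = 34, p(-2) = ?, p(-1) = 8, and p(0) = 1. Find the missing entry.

19

The 3 known points determine the degree-2 polynomial uniquely.
Write p(u) = au^2 + bu + c. Substituting each data point gives a linear system:
  9a - 3b + c = 34
  a - b + c = 8
  c = 1
Solving the system yields a = 2, b = -5, c = 1.
So p(u) = 2u² - 5u + 1.
Then p(-2) = 19.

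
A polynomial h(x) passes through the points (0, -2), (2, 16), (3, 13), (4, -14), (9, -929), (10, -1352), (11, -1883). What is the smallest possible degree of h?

Divided differences on the nodes 0, 2, 3, 4, 9, 10, 11:
  order 0: -2  16  13  -14  -929  -1352  -1883
  order 1: 9  -3  -27  -183  -423  -531
  order 2: -4  -12  -26  -40  -54
  order 3: -2  -2  -2  -2
  order 4: 0  0  0
  order 5: 0  0
  order 6: 0
The order-3 divided differences are all -2 (nonzero) and every higher order vanishes, so the data lies on a polynomial of degree exactly 3.

3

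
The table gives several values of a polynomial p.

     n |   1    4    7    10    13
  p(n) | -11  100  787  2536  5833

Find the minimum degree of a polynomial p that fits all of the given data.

Forward differences of the values at n = 1, 4, 7, 10, 13:
  p  : -11  100  787  2536  5833
  Δ  : 111  687  1749  3297
  Δ^2: 576  1062  1548
  Δ^3: 486  486
  Δ^4: 0
The third differences are constant (486) and nonzero, while all higher differences vanish, so the minimal degree is 3.

3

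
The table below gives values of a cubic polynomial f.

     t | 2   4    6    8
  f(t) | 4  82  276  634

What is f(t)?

Write f(t) = at^3 + bt^2 + ct + d. Substituting each data point gives a linear system:
  8a + 4b + 2c + d = 4
  64a + 16b + 4c + d = 82
  216a + 36b + 6c + d = 276
  512a + 64b + 8c + d = 634
Solving the system yields a = 1, b = 5/2, c = -4, d = -6.
So f(t) = t^3 + (5/2)t^2 - 4t - 6.
Check: f(6) = 276. ✓

f(t) = t^3 + (5/2)t^2 - 4t - 6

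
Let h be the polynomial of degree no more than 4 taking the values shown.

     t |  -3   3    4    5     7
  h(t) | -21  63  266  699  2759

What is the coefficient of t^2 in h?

-6

Write h(t) = at^4 + bt^3 + ct^2 + dt + e. Substituting each data point gives a linear system:
  81a - 27b + 9c - 3d + e = -21
  81a + 27b + 9c + 3d + e = 63
  256a + 64b + 16c + 4d + e = 266
  625a + 125b + 25c + 5d + e = 699
  2401a + 343b + 49c + 7d + e = 2759
Solving the system yields a = 1, b = 2, c = -6, d = -4, e = -6.
So h(t) = t^4 + 2t^3 - 6t^2 - 4t - 6.
The coefficient of t^2 is -6.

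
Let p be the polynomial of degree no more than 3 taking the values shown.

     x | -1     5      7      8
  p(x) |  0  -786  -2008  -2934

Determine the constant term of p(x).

Write p(x) = ax^3 + bx^2 + cx + d. Substituting each data point gives a linear system:
  -a + b - c + d = 0
  125a + 25b + 5c + d = -786
  343a + 49b + 7c + d = -2008
  512a + 64b + 8c + d = -2934
Solving the system yields a = -5, b = -5, c = -6, d = -6.
So p(x) = -5x^3 - 5x^2 - 6x - 6.
The constant term is -6.

-6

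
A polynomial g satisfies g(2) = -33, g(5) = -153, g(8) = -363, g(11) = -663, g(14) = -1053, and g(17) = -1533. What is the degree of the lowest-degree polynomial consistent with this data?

Forward differences of the values at s = 2, 5, 8, 11, 14, 17:
  g  : -33  -153  -363  -663  -1053  -1533
  Δ  : -120  -210  -300  -390  -480
  Δ^2: -90  -90  -90  -90
  Δ^3: 0  0  0
  Δ^4: 0  0
  Δ^5: 0
The second differences are constant (-90) and nonzero, while all higher differences vanish, so the minimal degree is 2.

2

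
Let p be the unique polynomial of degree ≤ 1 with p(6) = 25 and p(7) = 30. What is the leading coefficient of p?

Write p(t) = at + b. Substituting each data point gives a linear system:
  6a + b = 25
  7a + b = 30
Solving the system yields a = 5, b = -5.
So p(t) = 5t - 5.
The leading coefficient is 5.

5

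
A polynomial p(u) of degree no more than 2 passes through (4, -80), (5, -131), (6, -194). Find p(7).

Forward differences of the values at u = 4, 5, 6:
  p  : -80  -131  -194
  Δ  : -51  -63
  Δ^2: -12
The second differences are constant, confirming degree 2.
Interpolating (Newton forward form) and evaluating at u = 7 gives p(7) = -269.

-269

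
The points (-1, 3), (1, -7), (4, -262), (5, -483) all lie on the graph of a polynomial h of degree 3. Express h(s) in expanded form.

h(s) = -3s^3 - 4s^2 - 2s + 2

Write h(s) = as^3 + bs^2 + cs + d. Substituting each data point gives a linear system:
  -a + b - c + d = 3
  a + b + c + d = -7
  64a + 16b + 4c + d = -262
  125a + 25b + 5c + d = -483
Solving the system yields a = -3, b = -4, c = -2, d = 2.
So h(s) = -3s³ - 4s² - 2s + 2.
Check: h(5) = -483. ✓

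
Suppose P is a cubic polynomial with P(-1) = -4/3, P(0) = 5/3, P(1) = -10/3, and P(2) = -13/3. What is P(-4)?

Using the Lagrange interpolation formula with nodes -1, 0, 1, 2:
  L_0(s) = s(s - 1)(s - 2) / -6
  L_1(s) = (s + 1)(s - 1)(s - 2) / 2
  L_2(s) = (s + 1)s(s - 2) / -2
  L_3(s) = (s + 1)s(s - 1) / 6
Then P(s) = -4/3·L_0(s) + 5/3·L_1(s) - 10/3·L_2(s) - 13/3·L_3(s).
Expanding and collecting terms gives P(s) = 2s^3 - 4s^2 - 3s + 5/3.
Evaluating at s = -4: P(-4) = -535/3.

-535/3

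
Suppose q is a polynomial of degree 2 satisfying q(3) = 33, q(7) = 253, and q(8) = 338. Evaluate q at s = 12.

Write q(s) = as^2 + bs + c. Substituting each data point gives a linear system:
  9a + 3b + c = 33
  49a + 7b + c = 253
  64a + 8b + c = 338
Solving the system yields a = 6, b = -5, c = -6.
So q(s) = 6s² - 5s - 6.
Then q(12) = 798.

798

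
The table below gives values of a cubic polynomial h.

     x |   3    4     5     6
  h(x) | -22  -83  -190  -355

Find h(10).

Using the Lagrange interpolation formula with nodes 3, 4, 5, 6:
  L_0(x) = (x - 4)(x - 5)(x - 6) / -6
  L_1(x) = (x - 3)(x - 5)(x - 6) / 2
  L_2(x) = (x - 3)(x - 4)(x - 6) / -2
  L_3(x) = (x - 3)(x - 4)(x - 5) / 6
Then h(x) = -22·L_0(x) - 83·L_1(x) - 190·L_2(x) - 355·L_3(x).
Expanding and collecting terms gives h(x) = -2x^3 + x^2 + 6x + 5.
Evaluating at x = 10: h(10) = -1835.

-1835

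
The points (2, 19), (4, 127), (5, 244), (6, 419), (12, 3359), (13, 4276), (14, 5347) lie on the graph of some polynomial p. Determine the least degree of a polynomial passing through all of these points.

Divided differences on the nodes 2, 4, 5, 6, 12, 13, 14:
  order 0: 19  127  244  419  3359  4276  5347
  order 1: 54  117  175  490  917  1071
  order 2: 21  29  45  61  77
  order 3: 2  2  2  2
  order 4: 0  0  0
  order 5: 0  0
  order 6: 0
The order-3 divided differences are all 2 (nonzero) and every higher order vanishes, so the data lies on a polynomial of degree exactly 3.

3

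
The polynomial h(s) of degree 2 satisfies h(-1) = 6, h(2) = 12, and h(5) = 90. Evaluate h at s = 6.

132

Write h(s) = as^2 + bs + c. Substituting each data point gives a linear system:
  a - b + c = 6
  4a + 2b + c = 12
  25a + 5b + c = 90
Solving the system yields a = 4, b = -2, c = 0.
So h(s) = 4s^2 - 2s.
Then h(6) = 132.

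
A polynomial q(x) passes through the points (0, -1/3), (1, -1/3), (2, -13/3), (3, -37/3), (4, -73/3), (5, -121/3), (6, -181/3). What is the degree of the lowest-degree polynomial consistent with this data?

2

Forward differences of the values at x = 0, 1, 2, 3, 4, 5, 6:
  q  : -1/3  -1/3  -13/3  -37/3  -73/3  -121/3  -181/3
  Δ  : 0  -4  -8  -12  -16  -20
  Δ^2: -4  -4  -4  -4  -4
  Δ^3: 0  0  0  0
  Δ^4: 0  0  0
  Δ^5: 0  0
  Δ^6: 0
The second differences are constant (-4) and nonzero, while all higher differences vanish, so the minimal degree is 2.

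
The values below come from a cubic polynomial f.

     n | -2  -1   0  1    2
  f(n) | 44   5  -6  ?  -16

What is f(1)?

The 4 known points determine the degree-3 polynomial uniquely.
Write f(n) = an^3 + bn^2 + cn + d. Substituting each data point gives a linear system:
  -8a + 4b - 2c + d = 44
  -a + b - c + d = 5
  d = -6
  8a + 4b + 2c + d = -16
Solving the system yields a = -3, b = 5, c = -3, d = -6.
So f(n) = -3n³ + 5n² - 3n - 6.
Then f(1) = -7.

-7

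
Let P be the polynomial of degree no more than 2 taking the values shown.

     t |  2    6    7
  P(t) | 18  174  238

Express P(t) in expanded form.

Write P(t) = at^2 + bt + c. Substituting each data point gives a linear system:
  4a + 2b + c = 18
  36a + 6b + c = 174
  49a + 7b + c = 238
Solving the system yields a = 5, b = -1, c = 0.
So P(t) = 5t^2 - t.
Check: P(2) = 18. ✓

P(t) = 5t^2 - t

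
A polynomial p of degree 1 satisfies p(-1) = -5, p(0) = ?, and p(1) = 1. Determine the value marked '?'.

The 2 known points determine the degree-1 polynomial uniquely.
Write p(u) = au + b. Substituting each data point gives a linear system:
  -a + b = -5
  a + b = 1
Solving the system yields a = 3, b = -2.
So p(u) = 3u - 2.
Then p(0) = -2.

-2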